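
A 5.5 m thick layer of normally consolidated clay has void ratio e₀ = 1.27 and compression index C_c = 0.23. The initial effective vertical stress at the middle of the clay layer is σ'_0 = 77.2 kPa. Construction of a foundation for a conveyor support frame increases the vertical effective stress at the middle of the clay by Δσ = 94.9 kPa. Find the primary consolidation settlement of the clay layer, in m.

S_c ≈ 0.194 m

Final effective stress: σ'_f = σ'_0 + Δσ = 77.2 + 94.9 = 172.1 kPa.
Normally consolidated clay, so the full stress increment lies on the virgin compression line:
S_c = C_c·H/(1+e₀)·log₁₀(σ'_f/σ'_0) = 0.23×5.5/(1+1.27)×log₁₀(172.1/77.2)
    = 0.55727 × 0.34816 = 0.194 m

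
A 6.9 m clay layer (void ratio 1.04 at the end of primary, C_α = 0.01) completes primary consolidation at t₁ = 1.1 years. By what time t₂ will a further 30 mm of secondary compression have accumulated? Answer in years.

S_s = C_α·H/(1+e_p)·log₁₀(t₂/t₁) ⇒ log₁₀(t₂/t₁) = S_s·(1+e_p)/(C_α·H).
log₁₀(t₂/t₁) = 0.03 × (1+1.04) / (0.01×6.9) = 0.887
t₂ = t₁ × 10^0.887 = 1.1 × 7.708 = 8.479 years

t₂ ≈ 8.48 years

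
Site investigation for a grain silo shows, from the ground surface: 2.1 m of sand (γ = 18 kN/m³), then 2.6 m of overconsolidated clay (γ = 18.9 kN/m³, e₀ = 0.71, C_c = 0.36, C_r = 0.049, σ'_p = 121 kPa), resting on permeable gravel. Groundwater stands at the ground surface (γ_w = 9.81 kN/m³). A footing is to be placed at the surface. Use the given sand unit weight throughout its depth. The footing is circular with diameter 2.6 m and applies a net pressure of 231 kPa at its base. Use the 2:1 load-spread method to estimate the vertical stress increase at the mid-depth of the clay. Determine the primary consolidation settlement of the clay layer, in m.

Mid-depth of clay below the ground surface: z = 2.1 + 2.6/2 = 3.4 m.
Total vertical stress at mid-clay: σ_v = 18×2.1 + 18.9×1.3 = 62.37 kPa.
Pore pressure: u = 9.81×(3.4 − 0) = 33.354 kPa.
Initial effective stress: σ'_0 = σ_v − u = 62.37 − 33.354 = 29.016 kPa.
Stress increase at mid-clay by the 2:1 spreading method:
Δσ ≈ qD²/(D+z)² = 231×2.6²/(2.6+3.4)² = 43.377 kPa
Final effective stress: σ'_f = 29.016 + 43.377 = 72.393 kPa.
σ'_f = 72.393 ≤ σ'_p = 121 kPa, so the clay remains overconsolidated and only the recompression index applies:
S_c = C_r·H/(1+e₀)·log₁₀(σ'_f/σ'_0) = 0.049×2.6/1.71×log₁₀(72.393/29.016)
    = 0.074505 × 0.39706 = 0.02958 m

S_c ≈ 0.0296 m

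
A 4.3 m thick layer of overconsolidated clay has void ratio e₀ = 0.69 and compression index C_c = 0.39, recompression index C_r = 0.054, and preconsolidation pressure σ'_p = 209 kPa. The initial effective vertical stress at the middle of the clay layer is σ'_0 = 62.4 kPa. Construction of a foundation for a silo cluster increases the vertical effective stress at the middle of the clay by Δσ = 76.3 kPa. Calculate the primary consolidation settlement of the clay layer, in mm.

S_c ≈ 47.7 mm

Final effective stress: σ'_f = 62.4 + 76.3 = 138.7 kPa.
σ'_f = 138.7 ≤ σ'_p = 209 kPa, so the clay remains overconsolidated and only the recompression index applies:
S_c = C_r·H/(1+e₀)·log₁₀(σ'_f/σ'_0) = 0.054×4.3/1.69×log₁₀(138.7/62.4)
    = 0.1374 × 0.34689 = 0.04766 m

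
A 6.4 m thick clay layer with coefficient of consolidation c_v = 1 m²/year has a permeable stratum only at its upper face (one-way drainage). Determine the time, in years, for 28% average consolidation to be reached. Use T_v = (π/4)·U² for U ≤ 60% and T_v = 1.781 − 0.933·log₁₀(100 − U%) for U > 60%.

t ≈ 2.52 years

Drainage path length: H_d = H = 6.4 m (single drainage).
U ≤ 60%: T_v = (π/4)·U² = (π/4)×0.28² = 0.061575.
t = T_v·H_d²/c_v = 0.061575×6.4²/1 = 2.522 years.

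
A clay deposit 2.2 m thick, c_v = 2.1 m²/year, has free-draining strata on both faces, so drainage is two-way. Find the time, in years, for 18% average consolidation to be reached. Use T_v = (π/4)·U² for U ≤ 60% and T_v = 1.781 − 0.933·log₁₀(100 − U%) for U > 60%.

t ≈ 0.0147 years

Drainage path length: H_d = H/2 = 1.1 m (double drainage).
U ≤ 60%: T_v = (π/4)·U² = (π/4)×0.18² = 0.025447.
t = T_v·H_d²/c_v = 0.025447×1.1²/2.1 = 0.01466 years.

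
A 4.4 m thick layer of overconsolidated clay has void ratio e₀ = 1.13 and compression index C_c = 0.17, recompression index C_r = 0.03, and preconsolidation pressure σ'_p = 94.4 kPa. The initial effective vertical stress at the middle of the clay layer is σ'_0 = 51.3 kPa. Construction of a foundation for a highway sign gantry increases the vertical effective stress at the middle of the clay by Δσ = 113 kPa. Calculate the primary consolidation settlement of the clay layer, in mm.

S_c ≈ 101 mm

Final effective stress: σ'_f = 51.3 + 113 = 164.3 kPa.
σ'_f = 164.3 > σ'_p = 94.4 kPa, so the stress path crosses the preconsolidation pressure — recompression up to σ'_p, then virgin compression beyond:
S_c = H/(1+e₀)·[C_r·log₁₀(σ'_p/σ'_0) + C_c·log₁₀(σ'_f/σ'_p)]
    = 4.4/2.13 × [0.03×log₁₀(94.4/51.3) + 0.17×log₁₀(164.3/94.4)]
    = 2.0657 × [0.0079456 + 0.040913] = 0.1009 m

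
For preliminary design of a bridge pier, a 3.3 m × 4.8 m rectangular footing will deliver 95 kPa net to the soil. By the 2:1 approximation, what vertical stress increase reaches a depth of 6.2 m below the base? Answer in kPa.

By the 2:1 method the load spreads at 1 horizontal : 2 vertical, so at depth z the loaded area has grown by z in each plan dimension:
Δσ = qBL/((B+z)(L+z)) = 95×3.3×4.8/((3.3+6.2)(4.8+6.2)) = 14.4 kPa

Δσ_z ≈ 14.4 kPa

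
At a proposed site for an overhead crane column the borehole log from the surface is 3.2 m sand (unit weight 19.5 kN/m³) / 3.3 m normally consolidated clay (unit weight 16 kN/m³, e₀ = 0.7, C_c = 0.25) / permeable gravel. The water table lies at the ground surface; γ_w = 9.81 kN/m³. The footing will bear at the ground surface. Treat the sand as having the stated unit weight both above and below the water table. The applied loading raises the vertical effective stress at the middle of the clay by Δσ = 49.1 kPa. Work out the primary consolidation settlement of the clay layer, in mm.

S_c ≈ 165 mm

Mid-depth of clay below the ground surface: z = 3.2 + 3.3/2 = 4.85 m.
Total vertical stress at mid-clay: σ_v = 19.5×3.2 + 16×1.65 = 88.8 kPa.
Pore pressure: u = 9.81×(4.85 − 0) = 47.578 kPa.
Initial effective stress: σ'_0 = σ_v − u = 88.8 − 47.578 = 41.222 kPa.
Final effective stress: σ'_f = σ'_0 + Δσ = 41.222 + 49.1 = 90.322 kPa.
Normally consolidated clay, so the full stress increment lies on the virgin compression line:
S_c = C_c·H/(1+e₀)·log₁₀(σ'_f/σ'_0) = 0.25×3.3/(1+0.7)×log₁₀(90.322/41.222)
    = 0.48529 × 0.34066 = 0.1653 m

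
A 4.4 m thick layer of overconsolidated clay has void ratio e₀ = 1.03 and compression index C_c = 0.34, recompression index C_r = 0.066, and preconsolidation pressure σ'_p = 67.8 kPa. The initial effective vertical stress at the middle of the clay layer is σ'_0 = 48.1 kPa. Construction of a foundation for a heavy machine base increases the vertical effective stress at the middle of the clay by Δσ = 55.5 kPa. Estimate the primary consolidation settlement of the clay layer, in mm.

S_c ≈ 157 mm

Final effective stress: σ'_f = 48.1 + 55.5 = 103.6 kPa.
σ'_f = 103.6 > σ'_p = 67.8 kPa, so the stress path crosses the preconsolidation pressure — recompression up to σ'_p, then virgin compression beyond:
S_c = H/(1+e₀)·[C_r·log₁₀(σ'_p/σ'_0) + C_c·log₁₀(σ'_f/σ'_p)]
    = 4.4/2.03 × [0.066×log₁₀(67.8/48.1) + 0.34×log₁₀(103.6/67.8)]
    = 2.1675 × [0.0098396 + 0.062604] = 0.157 m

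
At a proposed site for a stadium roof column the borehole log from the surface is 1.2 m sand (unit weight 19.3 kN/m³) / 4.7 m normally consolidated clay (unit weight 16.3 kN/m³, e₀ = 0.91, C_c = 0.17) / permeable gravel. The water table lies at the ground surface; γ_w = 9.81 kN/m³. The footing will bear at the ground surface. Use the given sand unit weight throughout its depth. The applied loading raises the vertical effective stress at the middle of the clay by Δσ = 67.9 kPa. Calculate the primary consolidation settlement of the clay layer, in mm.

S_c ≈ 230 mm

Mid-depth of clay below the ground surface: z = 1.2 + 4.7/2 = 3.55 m.
Total vertical stress at mid-clay: σ_v = 19.3×1.2 + 16.3×2.35 = 61.465 kPa.
Pore pressure: u = 9.81×(3.55 − 0) = 34.825 kPa.
Initial effective stress: σ'_0 = σ_v − u = 61.465 − 34.825 = 26.64 kPa.
Final effective stress: σ'_f = σ'_0 + Δσ = 26.64 + 67.9 = 94.54 kPa.
Normally consolidated clay, so the full stress increment lies on the virgin compression line:
S_c = C_c·H/(1+e₀)·log₁₀(σ'_f/σ'_0) = 0.17×4.7/(1+0.91)×log₁₀(94.54/26.64)
    = 0.41832 × 0.55008 = 0.2301 m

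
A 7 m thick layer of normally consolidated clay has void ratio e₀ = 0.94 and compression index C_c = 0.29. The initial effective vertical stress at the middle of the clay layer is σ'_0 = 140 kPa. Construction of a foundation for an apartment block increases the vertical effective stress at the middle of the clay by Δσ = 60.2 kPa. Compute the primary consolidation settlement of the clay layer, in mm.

Final effective stress: σ'_f = σ'_0 + Δσ = 140 + 60.2 = 200.2 kPa.
Normally consolidated clay, so the full stress increment lies on the virgin compression line:
S_c = C_c·H/(1+e₀)·log₁₀(σ'_f/σ'_0) = 0.29×7/(1+0.94)×log₁₀(200.2/140)
    = 1.0464 × 0.15534 = 0.1625 m

S_c ≈ 163 mm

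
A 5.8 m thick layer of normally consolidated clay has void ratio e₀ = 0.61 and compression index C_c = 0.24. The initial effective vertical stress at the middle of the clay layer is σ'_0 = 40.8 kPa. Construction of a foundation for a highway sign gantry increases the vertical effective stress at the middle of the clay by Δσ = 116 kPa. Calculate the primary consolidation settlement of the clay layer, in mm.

S_c ≈ 506 mm

Final effective stress: σ'_f = σ'_0 + Δσ = 40.8 + 116 = 156.8 kPa.
Normally consolidated clay, so the full stress increment lies on the virgin compression line:
S_c = C_c·H/(1+e₀)·log₁₀(σ'_f/σ'_0) = 0.24×5.8/(1+0.61)×log₁₀(156.8/40.8)
    = 0.8646 × 0.58469 = 0.5055 m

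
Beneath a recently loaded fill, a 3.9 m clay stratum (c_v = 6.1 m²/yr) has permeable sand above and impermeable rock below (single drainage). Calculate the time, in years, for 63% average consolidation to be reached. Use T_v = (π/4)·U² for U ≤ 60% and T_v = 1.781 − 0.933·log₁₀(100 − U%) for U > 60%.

Drainage path length: H_d = H = 3.9 m (single drainage).
U > 60%: T_v = 1.781 − 0.933·log₁₀(100 − 63) = 0.31787.
t = T_v·H_d²/c_v = 0.31787×3.9²/6.1 = 0.7926 years.

t ≈ 0.793 years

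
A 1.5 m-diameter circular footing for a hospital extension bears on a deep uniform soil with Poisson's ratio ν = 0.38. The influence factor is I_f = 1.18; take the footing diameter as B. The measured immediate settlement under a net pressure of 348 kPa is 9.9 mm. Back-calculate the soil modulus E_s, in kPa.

E_s ≈ 53200 kPa

S_e = q·B·(1−ν²)/E_s · I_f  ⇒  E_s = q·B·(1−ν²)·I_f / S_e.
E_s = 348 × 1.5 × 0.8556 × 1.18 / 0.0099 = 53230 kPa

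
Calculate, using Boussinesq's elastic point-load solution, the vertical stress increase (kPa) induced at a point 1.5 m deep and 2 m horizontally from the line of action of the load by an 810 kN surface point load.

Δσ_z ≈ 13.4 kPa

Boussinesq vertical stress below a point load on an elastic half-space:
Δσ_z = 3P/(2πz²) · [1 + (r/z)²]^(−5/2)
r/z = 2/1.5 = 1.3333; [1+(r/z)²]^(−5/2) = 0.07776.
Δσ_z = 3×810/(2π×1.5²) × 0.07776 = 171.89 × 0.07776 = 13.37 kPa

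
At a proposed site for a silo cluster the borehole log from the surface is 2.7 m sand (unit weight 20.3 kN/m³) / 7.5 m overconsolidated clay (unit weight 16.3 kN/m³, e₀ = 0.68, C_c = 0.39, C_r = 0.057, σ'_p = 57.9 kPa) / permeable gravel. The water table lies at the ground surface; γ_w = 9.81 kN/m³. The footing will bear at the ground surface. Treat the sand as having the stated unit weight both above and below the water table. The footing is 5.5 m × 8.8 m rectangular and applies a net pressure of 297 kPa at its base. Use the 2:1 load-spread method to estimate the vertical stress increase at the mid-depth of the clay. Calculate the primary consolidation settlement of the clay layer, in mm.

S_c ≈ 631 mm

Mid-depth of clay below the ground surface: z = 2.7 + 7.5/2 = 6.45 m.
Total vertical stress at mid-clay: σ_v = 20.3×2.7 + 16.3×3.75 = 115.94 kPa.
Pore pressure: u = 9.81×(6.45 − 0) = 63.275 kPa.
Initial effective stress: σ'_0 = σ_v − u = 115.94 − 63.275 = 52.665 kPa.
Stress increase at mid-clay by the 2:1 spreading method:
Δσ = qBL/((B+z)(L+z)) = 297×5.5×8.8/((5.5+6.45)(8.8+6.45)) = 78.879 kPa
Final effective stress: σ'_f = 52.665 + 78.879 = 131.54 kPa.
σ'_f = 131.54 > σ'_p = 57.9 kPa, so the stress path crosses the preconsolidation pressure — recompression up to σ'_p, then virgin compression beyond:
S_c = H/(1+e₀)·[C_r·log₁₀(σ'_p/σ'_0) + C_c·log₁₀(σ'_f/σ'_p)]
    = 7.5/1.68 × [0.057×log₁₀(57.9/52.665) + 0.39×log₁₀(131.54/57.9)]
    = 4.4643 × [0.0023459 + 0.13899] = 0.631 m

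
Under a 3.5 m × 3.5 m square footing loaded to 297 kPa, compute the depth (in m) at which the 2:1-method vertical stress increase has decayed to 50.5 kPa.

2:1 spreading — at depth z the loaded area has grown by z in each plan dimension:
qB²/(B+z)² = Δσ_z ⇒ z = B(√(q/Δσ_z) − 1) = 3.5×(√(297/50.5) − 1) = 4.988 m

z ≈ 4.99 m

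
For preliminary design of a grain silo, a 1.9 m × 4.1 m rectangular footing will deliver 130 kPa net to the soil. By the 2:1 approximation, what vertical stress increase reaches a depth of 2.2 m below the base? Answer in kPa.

Δσ_z ≈ 39.2 kPa

By the 2:1 method the load spreads at 1 horizontal : 2 vertical, so at depth z the loaded area has grown by z in each plan dimension:
Δσ = qBL/((B+z)(L+z)) = 130×1.9×4.1/((1.9+2.2)(4.1+2.2)) = 39.206 kPa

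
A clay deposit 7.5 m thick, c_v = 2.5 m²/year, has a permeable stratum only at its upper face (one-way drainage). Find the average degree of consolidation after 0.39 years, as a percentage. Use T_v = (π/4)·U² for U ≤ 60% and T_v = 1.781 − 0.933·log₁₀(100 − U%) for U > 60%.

U ≈ 14.9 %

Drainage path length: H_d = H = 7.5 m (single drainage).
T_v = c_v·t/H_d² = 2.5×0.39/7.5² = 0.017333.
T_v = 0.017333 corresponds to the U ≤ 60% branch:
U = √(4T_v/π) = 0.1486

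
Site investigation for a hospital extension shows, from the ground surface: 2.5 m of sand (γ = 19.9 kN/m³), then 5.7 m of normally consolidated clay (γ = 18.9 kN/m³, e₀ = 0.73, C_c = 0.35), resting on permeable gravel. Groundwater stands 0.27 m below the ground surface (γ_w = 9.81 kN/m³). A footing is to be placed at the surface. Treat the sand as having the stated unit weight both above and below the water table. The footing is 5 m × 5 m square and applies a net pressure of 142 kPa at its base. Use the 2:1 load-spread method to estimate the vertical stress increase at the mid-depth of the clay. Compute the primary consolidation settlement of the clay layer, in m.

S_c ≈ 0.24 m

Mid-depth of clay below the ground surface: z = 2.5 + 5.7/2 = 5.35 m.
Total vertical stress at mid-clay: σ_v = 19.9×2.5 + 18.9×2.85 = 103.61 kPa.
Pore pressure: u = 9.81×(5.35 − 0.27) = 49.835 kPa.
Initial effective stress: σ'_0 = σ_v − u = 103.61 − 49.835 = 53.775 kPa.
Stress increase at mid-clay by the 2:1 spreading method:
Δσ = qBL/((B+z)(L+z)) = 142×5×5/((5+5.35)(5+5.35)) = 33.14 kPa
Final effective stress: σ'_f = σ'_0 + Δσ = 53.775 + 33.14 = 86.915 kPa.
Normally consolidated clay, so the full stress increment lies on the virgin compression line:
S_c = C_c·H/(1+e₀)·log₁₀(σ'_f/σ'_0) = 0.35×5.7/(1+0.73)×log₁₀(86.915/53.775)
    = 1.1532 × 0.20851 = 0.2405 m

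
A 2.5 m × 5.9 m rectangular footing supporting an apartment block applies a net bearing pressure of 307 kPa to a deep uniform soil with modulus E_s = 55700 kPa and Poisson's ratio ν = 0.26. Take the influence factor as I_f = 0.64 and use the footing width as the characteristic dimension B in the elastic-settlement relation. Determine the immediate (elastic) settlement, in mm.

Immediate (elastic) settlement: S_e = q·B·(1−ν²)/E_s · I_f.
S_e = 307 × 2.5 × (1 − 0.26²) / 55700 × 0.64
    = 307 × 2.5 × 0.9324 / 55700 × 0.64
    = 0.008223 m = 8.223 mm

S_e ≈ 8.22 mm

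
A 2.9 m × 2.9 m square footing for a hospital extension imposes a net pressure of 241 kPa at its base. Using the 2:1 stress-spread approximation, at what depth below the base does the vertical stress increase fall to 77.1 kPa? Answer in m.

2:1 spreading — at depth z the loaded area has grown by z in each plan dimension:
qB²/(B+z)² = Δσ_z ⇒ z = B(√(q/Δσ_z) − 1) = 2.9×(√(241/77.1) − 1) = 2.227 m

z ≈ 2.23 m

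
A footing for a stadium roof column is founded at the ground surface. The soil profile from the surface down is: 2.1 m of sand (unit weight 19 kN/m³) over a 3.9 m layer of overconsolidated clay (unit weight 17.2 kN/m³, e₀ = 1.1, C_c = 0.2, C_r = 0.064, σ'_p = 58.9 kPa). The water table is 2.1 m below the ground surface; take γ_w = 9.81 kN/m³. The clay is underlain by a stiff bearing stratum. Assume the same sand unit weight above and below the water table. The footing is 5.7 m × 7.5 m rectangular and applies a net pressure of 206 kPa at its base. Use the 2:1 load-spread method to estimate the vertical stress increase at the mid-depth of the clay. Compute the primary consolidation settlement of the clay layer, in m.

S_c ≈ 0.135 m

Mid-depth of clay below the ground surface: z = 2.1 + 3.9/2 = 4.05 m.
Total vertical stress at mid-clay: σ_v = 19×2.1 + 17.2×1.95 = 73.44 kPa.
Pore pressure: u = 9.81×(4.05 − 2.1) = 19.13 kPa.
Initial effective stress: σ'_0 = σ_v − u = 73.44 − 19.13 = 54.31 kPa.
Stress increase at mid-clay by the 2:1 spreading method:
Δσ = qBL/((B+z)(L+z)) = 206×5.7×7.5/((5.7+4.05)(7.5+4.05)) = 78.202 kPa
Final effective stress: σ'_f = 54.31 + 78.202 = 132.51 kPa.
σ'_f = 132.51 > σ'_p = 58.9 kPa, so the stress path crosses the preconsolidation pressure — recompression up to σ'_p, then virgin compression beyond:
S_c = H/(1+e₀)·[C_r·log₁₀(σ'_p/σ'_0) + C_c·log₁₀(σ'_f/σ'_p)]
    = 3.9/2.1 × [0.064×log₁₀(58.9/54.31) + 0.2×log₁₀(132.51/58.9)]
    = 1.8571 × [0.0022551 + 0.070427] = 0.135 m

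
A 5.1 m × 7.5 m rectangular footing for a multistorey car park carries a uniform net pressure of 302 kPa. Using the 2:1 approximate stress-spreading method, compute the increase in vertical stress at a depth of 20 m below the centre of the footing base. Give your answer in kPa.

Δσ_z ≈ 16.7 kPa

By the 2:1 method the load spreads at 1 horizontal : 2 vertical, so at depth z the loaded area has grown by z in each plan dimension:
Δσ = qBL/((B+z)(L+z)) = 302×5.1×7.5/((5.1+20)(7.5+20)) = 16.735 kPa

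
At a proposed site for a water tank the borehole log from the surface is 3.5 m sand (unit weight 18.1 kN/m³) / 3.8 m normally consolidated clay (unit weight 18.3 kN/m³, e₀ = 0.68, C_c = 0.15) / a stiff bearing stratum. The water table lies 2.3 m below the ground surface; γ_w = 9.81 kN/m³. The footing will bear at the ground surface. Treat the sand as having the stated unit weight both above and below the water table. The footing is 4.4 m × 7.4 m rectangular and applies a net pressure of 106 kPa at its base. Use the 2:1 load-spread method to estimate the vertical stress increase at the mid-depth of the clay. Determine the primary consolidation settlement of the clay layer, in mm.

Mid-depth of clay below the ground surface: z = 3.5 + 3.8/2 = 5.4 m.
Total vertical stress at mid-clay: σ_v = 18.1×3.5 + 18.3×1.9 = 98.12 kPa.
Pore pressure: u = 9.81×(5.4 − 2.3) = 30.411 kPa.
Initial effective stress: σ'_0 = σ_v − u = 98.12 − 30.411 = 67.709 kPa.
Stress increase at mid-clay by the 2:1 spreading method:
Δσ = qBL/((B+z)(L+z)) = 106×4.4×7.4/((4.4+5.4)(7.4+5.4)) = 27.514 kPa
Final effective stress: σ'_f = σ'_0 + Δσ = 67.709 + 27.514 = 95.223 kPa.
Normally consolidated clay, so the full stress increment lies on the virgin compression line:
S_c = C_c·H/(1+e₀)·log₁₀(σ'_f/σ'_0) = 0.15×3.8/(1+0.68)×log₁₀(95.223/67.709)
    = 0.33929 × 0.1481 = 0.05025 m

S_c ≈ 50.2 mm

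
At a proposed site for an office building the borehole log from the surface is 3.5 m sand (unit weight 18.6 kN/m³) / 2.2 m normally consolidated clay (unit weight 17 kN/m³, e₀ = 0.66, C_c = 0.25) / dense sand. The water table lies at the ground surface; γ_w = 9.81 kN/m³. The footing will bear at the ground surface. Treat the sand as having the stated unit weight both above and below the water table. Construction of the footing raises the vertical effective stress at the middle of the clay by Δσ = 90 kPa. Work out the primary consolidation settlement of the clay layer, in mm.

Mid-depth of clay below the ground surface: z = 3.5 + 2.2/2 = 4.6 m.
Total vertical stress at mid-clay: σ_v = 18.6×3.5 + 17×1.1 = 83.8 kPa.
Pore pressure: u = 9.81×(4.6 − 0) = 45.126 kPa.
Initial effective stress: σ'_0 = σ_v − u = 83.8 − 45.126 = 38.674 kPa.
Final effective stress: σ'_f = σ'_0 + Δσ = 38.674 + 90 = 128.67 kPa.
Normally consolidated clay, so the full stress increment lies on the virgin compression line:
S_c = C_c·H/(1+e₀)·log₁₀(σ'_f/σ'_0) = 0.25×2.2/(1+0.66)×log₁₀(128.67/38.674)
    = 0.33133 × 0.52206 = 0.173 m

S_c ≈ 173 mm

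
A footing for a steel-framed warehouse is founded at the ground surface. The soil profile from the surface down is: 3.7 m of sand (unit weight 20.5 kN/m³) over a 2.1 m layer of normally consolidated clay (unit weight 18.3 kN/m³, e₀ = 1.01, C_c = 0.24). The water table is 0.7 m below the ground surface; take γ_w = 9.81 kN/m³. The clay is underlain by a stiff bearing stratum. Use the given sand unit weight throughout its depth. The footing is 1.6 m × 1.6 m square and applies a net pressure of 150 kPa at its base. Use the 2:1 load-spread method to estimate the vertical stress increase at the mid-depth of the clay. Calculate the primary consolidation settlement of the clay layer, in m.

S_c ≈ 0.0173 m

Mid-depth of clay below the ground surface: z = 3.7 + 2.1/2 = 4.75 m.
Total vertical stress at mid-clay: σ_v = 20.5×3.7 + 18.3×1.05 = 95.065 kPa.
Pore pressure: u = 9.81×(4.75 − 0.7) = 39.73 kPa.
Initial effective stress: σ'_0 = σ_v − u = 95.065 − 39.73 = 55.335 kPa.
Stress increase at mid-clay by the 2:1 spreading method:
Δσ = qBL/((B+z)(L+z)) = 150×1.6×1.6/((1.6+4.75)(1.6+4.75)) = 9.5232 kPa
Final effective stress: σ'_f = σ'_0 + Δσ = 55.335 + 9.5232 = 64.858 kPa.
Normally consolidated clay, so the full stress increment lies on the virgin compression line:
S_c = C_c·H/(1+e₀)·log₁₀(σ'_f/σ'_0) = 0.24×2.1/(1+1.01)×log₁₀(64.858/55.335)
    = 0.25075 × 0.068964 = 0.01729 m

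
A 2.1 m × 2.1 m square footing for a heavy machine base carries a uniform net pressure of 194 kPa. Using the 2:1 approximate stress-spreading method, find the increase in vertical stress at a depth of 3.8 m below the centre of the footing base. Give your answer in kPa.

By the 2:1 method the load spreads at 1 horizontal : 2 vertical, so at depth z the loaded area has grown by z in each plan dimension:
Δσ = qBL/((B+z)(L+z)) = 194×2.1×2.1/((2.1+3.8)(2.1+3.8)) = 24.577 kPa

Δσ_z ≈ 24.6 kPa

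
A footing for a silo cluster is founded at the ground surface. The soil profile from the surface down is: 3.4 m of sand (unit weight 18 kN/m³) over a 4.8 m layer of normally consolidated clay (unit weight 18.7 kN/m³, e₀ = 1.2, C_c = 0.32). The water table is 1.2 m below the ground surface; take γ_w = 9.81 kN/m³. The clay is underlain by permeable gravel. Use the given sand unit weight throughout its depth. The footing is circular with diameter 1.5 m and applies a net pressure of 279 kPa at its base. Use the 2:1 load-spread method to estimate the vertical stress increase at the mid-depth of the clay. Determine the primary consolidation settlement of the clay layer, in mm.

Mid-depth of clay below the ground surface: z = 3.4 + 4.8/2 = 5.8 m.
Total vertical stress at mid-clay: σ_v = 18×3.4 + 18.7×2.4 = 106.08 kPa.
Pore pressure: u = 9.81×(5.8 − 1.2) = 45.126 kPa.
Initial effective stress: σ'_0 = σ_v − u = 106.08 − 45.126 = 60.954 kPa.
Stress increase at mid-clay by the 2:1 spreading method:
Δσ ≈ qD²/(D+z)² = 279×1.5²/(1.5+5.8)² = 11.78 kPa
Final effective stress: σ'_f = σ'_0 + Δσ = 60.954 + 11.78 = 72.734 kPa.
Normally consolidated clay, so the full stress increment lies on the virgin compression line:
S_c = C_c·H/(1+e₀)·log₁₀(σ'_f/σ'_0) = 0.32×4.8/(1+1.2)×log₁₀(72.734/60.954)
    = 0.69818 × 0.076735 = 0.05357 m

S_c ≈ 53.6 mm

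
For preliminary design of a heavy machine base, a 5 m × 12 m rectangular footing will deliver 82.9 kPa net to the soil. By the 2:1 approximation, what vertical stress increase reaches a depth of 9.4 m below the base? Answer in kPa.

Δσ_z ≈ 16.1 kPa

By the 2:1 method the load spreads at 1 horizontal : 2 vertical, so at depth z the loaded area has grown by z in each plan dimension:
Δσ = qBL/((B+z)(L+z)) = 82.9×5×12/((5+9.4)(12+9.4)) = 16.141 kPa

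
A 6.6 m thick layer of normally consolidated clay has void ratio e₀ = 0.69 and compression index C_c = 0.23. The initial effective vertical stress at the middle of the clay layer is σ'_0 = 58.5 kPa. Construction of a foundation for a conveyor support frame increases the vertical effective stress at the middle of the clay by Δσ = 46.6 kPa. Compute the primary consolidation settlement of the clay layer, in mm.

S_c ≈ 229 mm

Final effective stress: σ'_f = σ'_0 + Δσ = 58.5 + 46.6 = 105.1 kPa.
Normally consolidated clay, so the full stress increment lies on the virgin compression line:
S_c = C_c·H/(1+e₀)·log₁₀(σ'_f/σ'_0) = 0.23×6.6/(1+0.69)×log₁₀(105.1/58.5)
    = 0.89822 × 0.25445 = 0.2286 m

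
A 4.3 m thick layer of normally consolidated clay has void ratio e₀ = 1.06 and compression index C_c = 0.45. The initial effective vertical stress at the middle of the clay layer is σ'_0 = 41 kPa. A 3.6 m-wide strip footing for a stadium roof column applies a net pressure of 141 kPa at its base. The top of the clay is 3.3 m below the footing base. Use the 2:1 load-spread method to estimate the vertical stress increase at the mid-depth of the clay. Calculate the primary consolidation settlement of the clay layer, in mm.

S_c ≈ 352 mm

Mid-depth of clay below the footing base: z = 3.3 + 4.3/2 = 5.45 m.
Stress increase at mid-clay by the 2:1 spreading method:
Δσ = qB/(B+z) = 141×3.6/(3.6+5.45) = 56.088 kPa
Final effective stress: σ'_f = σ'_0 + Δσ = 41 + 56.088 = 97.088 kPa.
Normally consolidated clay, so the full stress increment lies on the virgin compression line:
S_c = C_c·H/(1+e₀)·log₁₀(σ'_f/σ'_0) = 0.45×4.3/(1+1.06)×log₁₀(97.088/41)
    = 0.93932 × 0.37438 = 0.3517 m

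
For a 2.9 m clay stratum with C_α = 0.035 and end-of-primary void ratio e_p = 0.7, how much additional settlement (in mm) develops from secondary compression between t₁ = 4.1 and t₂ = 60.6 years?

S_s ≈ 69.8 mm

Secondary compression: S_s = C_α·H/(1+e_p)·log₁₀(t₂/t₁)
S_s = 0.035×2.9/(1+0.7)×log₁₀(60.6/4.1)
    = 0.05971 × 1.17 = 0.06984 m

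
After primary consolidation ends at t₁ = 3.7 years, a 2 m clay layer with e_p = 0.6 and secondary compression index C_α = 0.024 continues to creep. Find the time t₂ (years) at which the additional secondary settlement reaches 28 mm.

S_s = C_α·H/(1+e_p)·log₁₀(t₂/t₁) ⇒ log₁₀(t₂/t₁) = S_s·(1+e_p)/(C_α·H).
log₁₀(t₂/t₁) = 0.028 × (1+0.6) / (0.024×2) = 0.9333
t₂ = t₁ × 10^0.9333 = 3.7 × 8.577 = 31.73 years

t₂ ≈ 31.7 years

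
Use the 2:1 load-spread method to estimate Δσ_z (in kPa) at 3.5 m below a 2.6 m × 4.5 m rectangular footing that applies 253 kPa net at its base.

By the 2:1 method the load spreads at 1 horizontal : 2 vertical, so at depth z the loaded area has grown by z in each plan dimension:
Δσ = qBL/((B+z)(L+z)) = 253×2.6×4.5/((2.6+3.5)(4.5+3.5)) = 60.658 kPa

Δσ_z ≈ 60.7 kPa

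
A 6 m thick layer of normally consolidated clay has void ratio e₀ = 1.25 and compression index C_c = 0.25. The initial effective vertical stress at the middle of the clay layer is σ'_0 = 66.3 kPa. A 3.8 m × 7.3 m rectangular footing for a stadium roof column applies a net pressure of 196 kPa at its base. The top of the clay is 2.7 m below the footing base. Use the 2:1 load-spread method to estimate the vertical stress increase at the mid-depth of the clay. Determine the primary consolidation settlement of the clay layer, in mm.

Mid-depth of clay below the footing base: z = 2.7 + 6/2 = 5.7 m.
Stress increase at mid-clay by the 2:1 spreading method:
Δσ = qBL/((B+z)(L+z)) = 196×3.8×7.3/((3.8+5.7)(7.3+5.7)) = 44.025 kPa
Final effective stress: σ'_f = σ'_0 + Δσ = 66.3 + 44.025 = 110.32 kPa.
Normally consolidated clay, so the full stress increment lies on the virgin compression line:
S_c = C_c·H/(1+e₀)·log₁₀(σ'_f/σ'_0) = 0.25×6/(1+1.25)×log₁₀(110.32/66.3)
    = 0.66667 × 0.22114 = 0.1474 m

S_c ≈ 147 mm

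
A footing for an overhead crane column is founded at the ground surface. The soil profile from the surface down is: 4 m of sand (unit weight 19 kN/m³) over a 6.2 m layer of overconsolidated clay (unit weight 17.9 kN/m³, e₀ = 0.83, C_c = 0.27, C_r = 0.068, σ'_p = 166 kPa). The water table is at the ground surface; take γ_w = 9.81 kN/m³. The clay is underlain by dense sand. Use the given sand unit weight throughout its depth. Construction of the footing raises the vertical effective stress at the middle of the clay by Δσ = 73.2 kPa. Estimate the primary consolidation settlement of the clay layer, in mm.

S_c ≈ 78.1 mm

Mid-depth of clay below the ground surface: z = 4 + 6.2/2 = 7.1 m.
Total vertical stress at mid-clay: σ_v = 19×4 + 17.9×3.1 = 131.49 kPa.
Pore pressure: u = 9.81×(7.1 − 0) = 69.651 kPa.
Initial effective stress: σ'_0 = σ_v − u = 131.49 − 69.651 = 61.839 kPa.
Final effective stress: σ'_f = 61.839 + 73.2 = 135.04 kPa.
σ'_f = 135.04 ≤ σ'_p = 166 kPa, so the clay remains overconsolidated and only the recompression index applies:
S_c = C_r·H/(1+e₀)·log₁₀(σ'_f/σ'_0) = 0.068×6.2/1.83×log₁₀(135.04/61.839)
    = 0.23038 × 0.3392 = 0.07815 m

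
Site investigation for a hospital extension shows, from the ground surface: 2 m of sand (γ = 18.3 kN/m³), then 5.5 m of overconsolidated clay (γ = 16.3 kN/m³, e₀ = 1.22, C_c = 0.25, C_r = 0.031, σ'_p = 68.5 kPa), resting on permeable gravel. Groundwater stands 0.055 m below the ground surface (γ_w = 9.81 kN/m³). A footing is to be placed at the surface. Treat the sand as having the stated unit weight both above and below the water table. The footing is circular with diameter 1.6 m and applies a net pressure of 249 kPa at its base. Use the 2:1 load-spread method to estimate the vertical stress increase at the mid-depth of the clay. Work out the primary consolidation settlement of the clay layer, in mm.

S_c ≈ 12.3 mm

Mid-depth of clay below the ground surface: z = 2 + 5.5/2 = 4.75 m.
Total vertical stress at mid-clay: σ_v = 18.3×2 + 16.3×2.75 = 81.425 kPa.
Pore pressure: u = 9.81×(4.75 − 0.055) = 46.058 kPa.
Initial effective stress: σ'_0 = σ_v − u = 81.425 − 46.058 = 35.367 kPa.
Stress increase at mid-clay by the 2:1 spreading method:
Δσ ≈ qD²/(D+z)² = 249×1.6²/(1.6+4.75)² = 15.809 kPa
Final effective stress: σ'_f = 35.367 + 15.809 = 51.176 kPa.
σ'_f = 51.176 ≤ σ'_p = 68.5 kPa, so the clay remains overconsolidated and only the recompression index applies:
S_c = C_r·H/(1+e₀)·log₁₀(σ'_f/σ'_0) = 0.031×5.5/2.22×log₁₀(51.176/35.367)
    = 0.076802 × 0.16047 = 0.01232 m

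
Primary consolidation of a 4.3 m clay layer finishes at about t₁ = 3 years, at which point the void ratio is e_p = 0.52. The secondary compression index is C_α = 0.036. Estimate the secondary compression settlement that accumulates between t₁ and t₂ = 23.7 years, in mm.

S_s ≈ 91.4 mm

Secondary compression: S_s = C_α·H/(1+e_p)·log₁₀(t₂/t₁)
S_s = 0.036×4.3/(1+0.52)×log₁₀(23.7/3)
    = 0.1018 × 0.8976 = 0.09142 m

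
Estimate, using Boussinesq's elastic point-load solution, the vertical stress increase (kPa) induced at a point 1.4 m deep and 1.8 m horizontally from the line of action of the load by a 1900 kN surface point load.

Δσ_z ≈ 40.4 kPa

Boussinesq vertical stress below a point load on an elastic half-space:
Δσ_z = 3P/(2πz²) · [1 + (r/z)²]^(−5/2)
r/z = 1.8/1.4 = 1.2857; [1+(r/z)²]^(−5/2) = 0.087223.
Δσ_z = 3×1900/(2π×1.4²) × 0.087223 = 462.85 × 0.087223 = 40.37 kPa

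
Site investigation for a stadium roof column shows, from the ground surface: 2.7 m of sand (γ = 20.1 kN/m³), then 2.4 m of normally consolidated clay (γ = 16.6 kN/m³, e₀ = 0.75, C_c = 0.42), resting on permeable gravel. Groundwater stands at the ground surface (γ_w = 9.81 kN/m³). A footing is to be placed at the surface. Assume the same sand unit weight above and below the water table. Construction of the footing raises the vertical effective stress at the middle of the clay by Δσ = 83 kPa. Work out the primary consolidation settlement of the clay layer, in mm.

Mid-depth of clay below the ground surface: z = 2.7 + 2.4/2 = 3.9 m.
Total vertical stress at mid-clay: σ_v = 20.1×2.7 + 16.6×1.2 = 74.19 kPa.
Pore pressure: u = 9.81×(3.9 − 0) = 38.259 kPa.
Initial effective stress: σ'_0 = σ_v − u = 74.19 − 38.259 = 35.931 kPa.
Final effective stress: σ'_f = σ'_0 + Δσ = 35.931 + 83 = 118.93 kPa.
Normally consolidated clay, so the full stress increment lies on the virgin compression line:
S_c = C_c·H/(1+e₀)·log₁₀(σ'_f/σ'_0) = 0.42×2.4/(1+0.75)×log₁₀(118.93/35.931)
    = 0.576 × 0.51982 = 0.2994 m

S_c ≈ 299 mm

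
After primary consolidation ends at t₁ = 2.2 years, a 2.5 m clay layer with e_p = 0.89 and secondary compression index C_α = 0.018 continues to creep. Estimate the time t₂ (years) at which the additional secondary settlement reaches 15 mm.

S_s = C_α·H/(1+e_p)·log₁₀(t₂/t₁) ⇒ log₁₀(t₂/t₁) = S_s·(1+e_p)/(C_α·H).
log₁₀(t₂/t₁) = 0.015 × (1+0.89) / (0.018×2.5) = 0.63
t₂ = t₁ × 10^0.63 = 2.2 × 4.266 = 9.385 years

t₂ ≈ 9.38 years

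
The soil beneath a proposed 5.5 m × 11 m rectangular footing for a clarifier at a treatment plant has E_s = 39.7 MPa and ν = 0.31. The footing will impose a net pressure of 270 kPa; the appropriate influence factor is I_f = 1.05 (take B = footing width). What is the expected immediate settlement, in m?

Immediate (elastic) settlement: S_e = q·B·(1−ν²)/E_s · I_f.
E_s = 39.7 MPa = 39700 kPa.
S_e = 270 × 5.5 × (1 − 0.31²) / 39700 × 1.05
    = 270 × 5.5 × 0.9039 / 39700 × 1.05
    = 0.0355 m

S_e ≈ 0.0355 m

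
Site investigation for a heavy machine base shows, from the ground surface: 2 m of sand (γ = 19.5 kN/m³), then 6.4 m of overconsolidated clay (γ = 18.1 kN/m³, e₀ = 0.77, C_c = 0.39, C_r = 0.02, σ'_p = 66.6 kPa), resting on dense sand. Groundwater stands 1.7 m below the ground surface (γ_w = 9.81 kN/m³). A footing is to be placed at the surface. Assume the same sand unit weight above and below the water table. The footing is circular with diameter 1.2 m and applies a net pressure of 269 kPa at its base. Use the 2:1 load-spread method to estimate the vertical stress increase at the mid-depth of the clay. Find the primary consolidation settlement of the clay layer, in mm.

Mid-depth of clay below the ground surface: z = 2 + 6.4/2 = 5.2 m.
Total vertical stress at mid-clay: σ_v = 19.5×2 + 18.1×3.2 = 96.92 kPa.
Pore pressure: u = 9.81×(5.2 − 1.7) = 34.335 kPa.
Initial effective stress: σ'_0 = σ_v − u = 96.92 − 34.335 = 62.585 kPa.
Stress increase at mid-clay by the 2:1 spreading method:
Δσ ≈ qD²/(D+z)² = 269×1.2²/(1.2+5.2)² = 9.457 kPa
Final effective stress: σ'_f = 62.585 + 9.457 = 72.042 kPa.
σ'_f = 72.042 > σ'_p = 66.6 kPa, so the stress path crosses the preconsolidation pressure — recompression up to σ'_p, then virgin compression beyond:
S_c = H/(1+e₀)·[C_r·log₁₀(σ'_p/σ'_0) + C_c·log₁₀(σ'_f/σ'_p)]
    = 6.4/1.77 × [0.02×log₁₀(66.6/62.585) + 0.39×log₁₀(72.042/66.6)]
    = 3.6158 × [0.00054008 + 0.013303] = 0.05005 m

S_c ≈ 50.1 mm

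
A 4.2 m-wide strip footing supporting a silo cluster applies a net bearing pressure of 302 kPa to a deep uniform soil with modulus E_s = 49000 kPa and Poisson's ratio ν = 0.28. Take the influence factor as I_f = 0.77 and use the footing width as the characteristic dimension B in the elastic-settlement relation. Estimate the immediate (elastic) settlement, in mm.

S_e ≈ 18.4 mm

Immediate (elastic) settlement: S_e = q·B·(1−ν²)/E_s · I_f.
S_e = 302 × 4.2 × (1 − 0.28²) / 49000 × 0.77
    = 302 × 4.2 × 0.9216 / 49000 × 0.77
    = 0.01837 m = 18.37 mm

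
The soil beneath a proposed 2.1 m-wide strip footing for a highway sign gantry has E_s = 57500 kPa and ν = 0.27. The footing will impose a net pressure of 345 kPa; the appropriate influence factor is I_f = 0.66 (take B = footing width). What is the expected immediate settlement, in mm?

Immediate (elastic) settlement: S_e = q·B·(1−ν²)/E_s · I_f.
S_e = 345 × 2.1 × (1 − 0.27²) / 57500 × 0.66
    = 345 × 2.1 × 0.9271 / 57500 × 0.66
    = 0.00771 m = 7.71 mm

S_e ≈ 7.71 mm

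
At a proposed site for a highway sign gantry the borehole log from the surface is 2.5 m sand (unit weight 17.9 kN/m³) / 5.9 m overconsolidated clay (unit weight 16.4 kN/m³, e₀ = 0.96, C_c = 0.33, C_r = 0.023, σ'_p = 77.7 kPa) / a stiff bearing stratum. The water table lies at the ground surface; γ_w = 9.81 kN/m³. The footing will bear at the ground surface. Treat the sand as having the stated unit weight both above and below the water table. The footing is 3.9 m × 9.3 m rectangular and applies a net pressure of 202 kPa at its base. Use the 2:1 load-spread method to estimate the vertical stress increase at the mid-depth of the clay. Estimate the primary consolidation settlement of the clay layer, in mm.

Mid-depth of clay below the ground surface: z = 2.5 + 5.9/2 = 5.45 m.
Total vertical stress at mid-clay: σ_v = 17.9×2.5 + 16.4×2.95 = 93.13 kPa.
Pore pressure: u = 9.81×(5.45 − 0) = 53.465 kPa.
Initial effective stress: σ'_0 = σ_v − u = 93.13 − 53.465 = 39.665 kPa.
Stress increase at mid-clay by the 2:1 spreading method:
Δσ = qBL/((B+z)(L+z)) = 202×3.9×9.3/((3.9+5.45)(9.3+5.45)) = 53.125 kPa
Final effective stress: σ'_f = 39.665 + 53.125 = 92.79 kPa.
σ'_f = 92.79 > σ'_p = 77.7 kPa, so the stress path crosses the preconsolidation pressure — recompression up to σ'_p, then virgin compression beyond:
S_c = H/(1+e₀)·[C_r·log₁₀(σ'_p/σ'_0) + C_c·log₁₀(σ'_f/σ'_p)]
    = 5.9/1.96 × [0.023×log₁₀(77.7/39.665) + 0.33×log₁₀(92.79/77.7)]
    = 3.0102 × [0.0067163 + 0.025436] = 0.09678 m

S_c ≈ 96.8 mm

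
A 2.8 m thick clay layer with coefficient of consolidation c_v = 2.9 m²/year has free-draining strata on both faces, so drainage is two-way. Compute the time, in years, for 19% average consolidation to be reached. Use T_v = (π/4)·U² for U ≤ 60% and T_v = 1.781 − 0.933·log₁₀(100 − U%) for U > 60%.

Drainage path length: H_d = H/2 = 1.4 m (double drainage).
U ≤ 60%: T_v = (π/4)·U² = (π/4)×0.19² = 0.028353.
t = T_v·H_d²/c_v = 0.028353×1.4²/2.9 = 0.01916 years.

t ≈ 0.0192 years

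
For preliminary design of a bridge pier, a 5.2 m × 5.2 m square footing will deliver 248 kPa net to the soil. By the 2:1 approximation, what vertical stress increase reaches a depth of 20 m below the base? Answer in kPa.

By the 2:1 method the load spreads at 1 horizontal : 2 vertical, so at depth z the loaded area has grown by z in each plan dimension:
Δσ = qBL/((B+z)(L+z)) = 248×5.2×5.2/((5.2+20)(5.2+20)) = 10.56 kPa

Δσ_z ≈ 10.6 kPa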